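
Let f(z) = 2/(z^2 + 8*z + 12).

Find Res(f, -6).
-1/2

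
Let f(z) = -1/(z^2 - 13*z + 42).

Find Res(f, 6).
Write f(z) = P(z)/Q(z) with P(z) = -1 and Q(z) = z^2 - 13*z + 42.
The denominator factors as Q(z) = (z - 7)*(z - 6), so z = 6 is a simple zero of Q and P is analytic there; z = 6 is therefore a simple pole and
  Res(f, z₀) = P(z₀)/Q'(z₀).

Q'(z) = 2*z - 13, so Q'(6) = -1.
P(6) = -1.

Res(f, 6) = (-1)/(-1) = 1

Final answer: 1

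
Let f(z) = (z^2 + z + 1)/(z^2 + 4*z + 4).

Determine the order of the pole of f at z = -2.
Factor the denominator:
  z^2 + 4*z + 4 = (z + 2)^2

The numerator P(z) = z^2 + z + 1 has P(-2) = 3 ≠ 0, so no factor of (z + 2) cancels.
Near z = -2 we can therefore write f(z) = g(z)/(z + 2)^2 with g analytic at -2 and g(-2) ≠ 0 (g is just the numerator).

Hence z = -2 is a pole of order 2.

Final answer: 2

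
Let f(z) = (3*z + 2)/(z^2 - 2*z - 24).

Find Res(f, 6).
Write f(z) = P(z)/Q(z) with P(z) = 3*z + 2 and Q(z) = z^2 - 2*z - 24.
The denominator factors as Q(z) = (z - 6)*(z + 4), so z = 6 is a simple zero of Q and P is analytic there; z = 6 is therefore a simple pole and
  Res(f, z₀) = P(z₀)/Q'(z₀).

Q'(z) = 2*z - 2, so Q'(6) = 10.
P(6) = 20.

Res(f, 6) = (20)/(10) = 2

Final answer: 2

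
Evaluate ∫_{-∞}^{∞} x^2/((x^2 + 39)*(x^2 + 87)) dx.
Let f(z) = z^2/((z^2 + 39)*(z^2 + 87)). The denominator has no real zeros and deg Q - deg P = 2 ≥ 2, so the integral of f over the upper semicircle |z| = R tends to 0 as R → ∞. Closing the contour in the upper half-plane,
  ∫_{-∞}^{∞} f(x) dx = 2πi · Σ Res(f, z_k)  over the poles with Im z_k > 0.

Zeros of the denominator: z^2 + 87 = 0 gives z = ±sqrt(87)*I; z^2 + 39 = 0 gives z = ±sqrt(39)*I.
Upper half-plane: z = sqrt(39)*I, z = sqrt(87)*I (simple).

Each pole is a simple zero of Q(z) = z^4 + 126*z^2 + 3393, so Res(f, z₀) = P(z₀)/Q'(z₀) with P(z) = z^2, Q'(z) = 4*z^3 + 252*z:
  Res(f, sqrt(39)*I) = (-39)/(96*sqrt(39)*I) = sqrt(39)*I/96
  Res(f, sqrt(87)*I) = (-87)/(-96*sqrt(87)*I) = -sqrt(87)*I/96

Sum of residues: I*(-sqrt(87) + sqrt(39))/96
∫_{-∞}^{∞} f(x) dx = 2πi · (I*(-sqrt(87) + sqrt(39))/96) = pi*(-sqrt(39) + sqrt(87))/48

Final answer: pi*(-sqrt(39) + sqrt(87))/48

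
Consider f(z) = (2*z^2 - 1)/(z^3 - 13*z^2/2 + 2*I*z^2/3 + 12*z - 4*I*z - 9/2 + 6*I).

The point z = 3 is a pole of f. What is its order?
Factor the denominator:
  z^3 - 13*z^2/2 + 2*I*z^2/3 + 12*z - 4*I*z - 9/2 + 6*I = (z - 3)^2*(z - 1/2 + 2*I/3)

The numerator P(z) = 2*z^2 - 1 has P(3) = 17 ≠ 0, so no factor of (z - 3) cancels.
Near z = 3 we can therefore write f(z) = g(z)/(z - 3)^2 with g analytic at 3 and g(3) ≠ 0 (g is the numerator divided by the remaining denominator factors).

Hence z = 3 is a pole of order 2.

Final answer: 2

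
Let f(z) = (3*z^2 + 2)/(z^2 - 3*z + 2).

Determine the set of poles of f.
{1, 2}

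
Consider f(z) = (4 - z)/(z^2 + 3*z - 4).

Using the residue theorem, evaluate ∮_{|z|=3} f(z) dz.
By the residue theorem, ∮_C f(z) dz = 2πi · (sum of the residues of f at the poles inside |z| = 3).

The denominator factors as (z - 1)*(z + 4), so the singularities of f are simple poles at z = 1, z = -4.
  |1|² = 1 < 9 = 3², so this pole is inside the contour.
  |-4|² = 16 > 9 = 3², so this pole is outside the contour.

With P(z) = 4 - z and Q(z) = z^2 + 3*z - 4, each pole is simple, so Res(f, z₀) = P(z₀)/Q'(z₀) with Q'(z) = 2*z + 3.
  Res(f, 1) = P(1)/Q'(1) = (3)/(5) = 3/5

∮_C f(z) dz = 2πi · (3/5) = 6*I*pi/5

Final answer: 6*I*pi/5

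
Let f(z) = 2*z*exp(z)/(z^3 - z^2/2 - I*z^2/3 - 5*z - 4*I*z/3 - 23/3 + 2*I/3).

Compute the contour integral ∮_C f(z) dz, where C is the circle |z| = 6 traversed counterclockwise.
By the residue theorem, ∮_C f(z) dz = 2πi · (sum of the residues of f at the poles inside |z| = 6).

The denominator factors as (z - 3 - I/3)*(z + 3/2 + I)*(z + 1 - I), so the singularities of f are simple poles at z = 3 + I/3, z = -3/2 - I, z = -1 + I.
  |3 + I/3|² = 82/9 < 36 = 6², so this pole is inside the contour.
  |-3/2 - I|² = 13/4 < 36 = 6², so this pole is inside the contour.
  |-1 + I|² = 2 < 36 = 6², so this pole is inside the contour.

With P(z) = 2*z*exp(z) and Q(z) = z^3 - z^2/2 - I*z^2/3 - 5*z - 4*I*z/3 - 23/3 + 2*I/3, each pole is simple, so Res(f, z₀) = P(z₀)/Q'(z₀) with Q'(z) = 3*z^2 - z - 2*I*z/3 - 5 - 4*I/3.
  Res(f, 3 + I/3) = P(3 + I/3)/Q'(3 + I/3) = ((6 + 2*I/3)*exp(3 + I/3))/(170/9 + 7*I/3) = (9306/29341 - 114*I/29341)*exp(3 + I/3)
  Res(f, -3/2 - I) = P(-3/2 - I)/Q'(-3/2 - I) = ((-3 - 2*I)*exp(-3/2 - I))/(-5/12 + 29*I/3) = (-2604/13481 + 4296*I/13481)*exp(-3/2 - I)
  Res(f, -1 + I) = P(-1 + I)/Q'(-1 + I) = ((-2 + 2*I)*exp(-1 + I))/(-10/3 - 23*I/3) = (-78/629 - 198*I/629)*exp(-1 + I)

Sum of residues inside C: (-78/629 - 198*I/629)*exp(-1 + I) + (-2604/13481 + 4296*I/13481)*exp(-3/2 - I) + (9306/29341 - 114*I/29341)*exp(3 + I/3)
∮_C f(z) dz = 2πi · ((-78/629 - 198*I/629)*exp(-1 + I) + (-2604/13481 + 4296*I/13481)*exp(-3/2 - I) + (9306/29341 - 114*I/29341)*exp(3 + I/3)) = pi*(-8592/13481 - 5208*I/13481)*exp(-3/2 - I) + pi*(396/629 - 156*I/629)*exp(-1 + I) + pi*(228/29341 + 18612*I/29341)*exp(3 + I/3)

Final answer: pi*(-8592/13481 - 5208*I/13481)*exp(-3/2 - I) + pi*(396/629 - 156*I/629)*exp(-1 + I) + pi*(228/29341 + 18612*I/29341)*exp(3 + I/3)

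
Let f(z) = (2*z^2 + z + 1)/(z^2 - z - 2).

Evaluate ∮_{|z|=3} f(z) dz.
6*I*pi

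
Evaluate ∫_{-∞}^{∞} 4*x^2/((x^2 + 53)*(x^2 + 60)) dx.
Let f(z) = 4*z^2/((z^2 + 53)*(z^2 + 60)). The denominator has no real zeros and deg Q - deg P = 2 ≥ 2, so the integral of f over the upper semicircle |z| = R tends to 0 as R → ∞. Closing the contour in the upper half-plane,
  ∫_{-∞}^{∞} f(x) dx = 2πi · Σ Res(f, z_k)  over the poles with Im z_k > 0.

Zeros of the denominator: z^2 + 60 = 0 gives z = ±2*sqrt(15)*I; z^2 + 53 = 0 gives z = ±sqrt(53)*I.
Upper half-plane: z = 2*sqrt(15)*I, z = sqrt(53)*I (simple).

Each pole is a simple zero of Q(z) = z^4 + 113*z^2 + 3180, so Res(f, z₀) = P(z₀)/Q'(z₀) with P(z) = 4*z^2, Q'(z) = 4*z^3 + 226*z:
  Res(f, 2*sqrt(15)*I) = (-240)/(-28*sqrt(15)*I) = -4*sqrt(15)*I/7
  Res(f, sqrt(53)*I) = (-212)/(14*sqrt(53)*I) = 2*sqrt(53)*I/7

Sum of residues: 2*I*(-2*sqrt(15) + sqrt(53))/7
∫_{-∞}^{∞} f(x) dx = 2πi · (2*I*(-2*sqrt(15) + sqrt(53))/7) = 4*pi*(-sqrt(53) + 2*sqrt(15))/7

Final answer: 4*pi*(-sqrt(53) + 2*sqrt(15))/7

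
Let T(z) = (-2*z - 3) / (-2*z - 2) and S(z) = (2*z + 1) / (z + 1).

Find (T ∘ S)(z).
(7*z + 5)/(6*z + 4)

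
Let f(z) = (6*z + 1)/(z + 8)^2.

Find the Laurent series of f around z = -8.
Put w = z - (-8), i.e. z = w - 8. The denominator is w^2, so it suffices to rewrite the numerator in powers of w.

P(z) = 6*z + 1
P(w - 8) = -47 + 6*w

Dividing each term by w^2:
  f = -47/w^2 + 6/w

Substituting back w = z + 8:
  f(z) = -47/(z + 8)^2 + 6/(z + 8)

The series is finite because the numerator is a polynomial; the negative powers form the principal part, and the coefficient of 1/(z + 8) gives Res(f, -8) = 6.

Final answer: -47/(z + 8)^2 + 6/(z + 8)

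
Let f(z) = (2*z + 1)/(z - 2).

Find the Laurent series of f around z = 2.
5/(z - 2) + 2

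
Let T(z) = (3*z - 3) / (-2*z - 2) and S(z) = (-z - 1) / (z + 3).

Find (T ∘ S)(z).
(T ∘ S)(z) = T(S(z)) = ((3)*S(z) + (-3))/((-2)*S(z) + (-2)). Multiply numerator and denominator by z + 3:
  numerator:   (3)*(-z - 1) + (-3)*(z + 3) = -6*z - 12
  denominator: (-2)*(-z - 1) + (-2)*(z + 3) = -4
(T ∘ S)(z) = (-6*z - 12)/(-4) = (3*z + 6)/2

Final answer: (3*z + 6)/2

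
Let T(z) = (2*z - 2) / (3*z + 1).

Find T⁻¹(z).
Set w = T(z) = (2*z - 2) / (3*z + 1) and solve for z:
  w*(3*z + 1) = 2*z - 2
  w + z*(3*w - 2) + 2 = 0
  z*(3*w - 2) = -w - 2
  z = (w + 2)/(2 - 3*w)
Renaming the variable, T⁻¹(z) = (z + 2)/(-3*z + 2) = (-z - 2)/(3*z - 2).
(Check: ad - bc = 8 ≠ 0, so T is invertible.)

Final answer: (-z - 2)/(3*z - 2)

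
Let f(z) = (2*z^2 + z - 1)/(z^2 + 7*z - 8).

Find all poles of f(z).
The singularities of f are the zeros of the denominator. Factoring,
  z^2 + 7*z - 8 = (z - 1)*(z + 8)
so the candidates are z = 1, z = -8.

Check the numerator P(z) = 2*z^2 + z - 1 at each one:
  P(1) = 2 ≠ 0, so z = 1 is a (simple) pole.
  P(-8) = 119 ≠ 0, so z = -8 is a (simple) pole.

Poles of f: {-8, 1}

Final answer: {-8, 1}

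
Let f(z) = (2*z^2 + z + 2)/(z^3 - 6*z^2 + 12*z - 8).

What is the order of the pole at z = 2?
Factor the denominator:
  z^3 - 6*z^2 + 12*z - 8 = (z - 2)^3

The numerator P(z) = 2*z^2 + z + 2 has P(2) = 12 ≠ 0, so no factor of (z - 2) cancels.
Near z = 2 we can therefore write f(z) = g(z)/(z - 2)^3 with g analytic at 2 and g(2) ≠ 0 (g is just the numerator).

Hence z = 2 is a pole of order 3.

Final answer: 3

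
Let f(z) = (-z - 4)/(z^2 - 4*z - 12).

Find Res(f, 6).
Write f(z) = P(z)/Q(z) with P(z) = -z - 4 and Q(z) = z^2 - 4*z - 12.
The denominator factors as Q(z) = (z - 6)*(z + 2), so z = 6 is a simple zero of Q and P is analytic there; z = 6 is therefore a simple pole and
  Res(f, z₀) = P(z₀)/Q'(z₀).

Q'(z) = 2*z - 4, so Q'(6) = 8.
P(6) = -10.

Res(f, 6) = (-10)/(8) = -5/4

Final answer: -5/4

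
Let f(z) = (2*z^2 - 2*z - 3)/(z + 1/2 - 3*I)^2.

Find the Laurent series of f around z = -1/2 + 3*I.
Put w = z - (-1/2 + 3*I), i.e. z = w - 1/2 + 3*I. The denominator is w^2, so it suffices to rewrite the numerator in powers of w.

P(z) = 2*z^2 - 2*z - 3
P(w - 1/2 + 3*I) = -39/2 - 12*I + (-4 + 12*I)*w + 2*w^2

Dividing each term by w^2:
  f = (-39/2 - 12*I)/w^2 + (-4 + 12*I)/w + 2

Substituting back w = z + 1/2 - 3*I:
  f(z) = (-39/2 - 12*I)/(z + 1/2 - 3*I)^2 + (-4 + 12*I)/(z + 1/2 - 3*I) + 2

The series is finite because the numerator is a polynomial; the negative powers form the principal part, and the coefficient of 1/(z + 1/2 - 3*I) gives Res(f, -1/2 + 3*I) = -4 + 12*I.

Final answer: (-39/2 - 12*I)/(z + 1/2 - 3*I)^2 + (-4 + 12*I)/(z + 1/2 - 3*I) + 2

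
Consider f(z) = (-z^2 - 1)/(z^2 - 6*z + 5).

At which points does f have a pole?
The singularities of f are the zeros of the denominator. Factoring,
  z^2 - 6*z + 5 = (z - 5)*(z - 1)
so the candidates are z = 5, z = 1.

Check the numerator P(z) = -z^2 - 1 at each one:
  P(5) = -26 ≠ 0, so z = 5 is a (simple) pole.
  P(1) = -2 ≠ 0, so z = 1 is a (simple) pole.

Poles of f: {1, 5}

Final answer: {1, 5}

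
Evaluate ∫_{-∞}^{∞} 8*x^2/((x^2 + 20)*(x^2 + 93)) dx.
Let f(z) = 8*z^2/((z^2 + 20)*(z^2 + 93)). The denominator has no real zeros and deg Q - deg P = 2 ≥ 2, so the integral of f over the upper semicircle |z| = R tends to 0 as R → ∞. Closing the contour in the upper half-plane,
  ∫_{-∞}^{∞} f(x) dx = 2πi · Σ Res(f, z_k)  over the poles with Im z_k > 0.

Zeros of the denominator: z^2 + 20 = 0 gives z = ±2*sqrt(5)*I; z^2 + 93 = 0 gives z = ±sqrt(93)*I.
Upper half-plane: z = 2*sqrt(5)*I, z = sqrt(93)*I (simple).

Each pole is a simple zero of Q(z) = z^4 + 113*z^2 + 1860, so Res(f, z₀) = P(z₀)/Q'(z₀) with P(z) = 8*z^2, Q'(z) = 4*z^3 + 226*z:
  Res(f, 2*sqrt(5)*I) = (-160)/(292*sqrt(5)*I) = 8*sqrt(5)*I/73
  Res(f, sqrt(93)*I) = (-744)/(-146*sqrt(93)*I) = -4*sqrt(93)*I/73

Sum of residues: 4*I*(-sqrt(93) + 2*sqrt(5))/73
∫_{-∞}^{∞} f(x) dx = 2πi · (4*I*(-sqrt(93) + 2*sqrt(5))/73) = 8*pi*(-2*sqrt(5) + sqrt(93))/73

Final answer: 8*pi*(-2*sqrt(5) + sqrt(93))/73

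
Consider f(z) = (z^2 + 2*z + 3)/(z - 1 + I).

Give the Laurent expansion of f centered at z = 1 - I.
Put w = z - (1 - I), i.e. z = w + 1 - I. The denominator is w, so it suffices to rewrite the numerator in powers of w.

P(z) = z^2 + 2*z + 3
P(w + 1 - I) = 5 - 4*I + (4 - 2*I)*w + w^2

Dividing each term by w:
  f = (5 - 4*I)/w + 4 - 2*I + w

Substituting back w = z - 1 + I:
  f(z) = (5 - 4*I)/(z - 1 + I) + 4 - 2*I + (z - 1 + I)

The series is finite because the numerator is a polynomial; the negative powers form the principal part, and the coefficient of 1/(z - 1 + I) gives Res(f, 1 - I) = 5 - 4*I.

Final answer: (5 - 4*I)/(z - 1 + I) + 4 - 2*I + (z - 1 + I)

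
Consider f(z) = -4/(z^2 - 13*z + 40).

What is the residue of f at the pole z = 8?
-4/3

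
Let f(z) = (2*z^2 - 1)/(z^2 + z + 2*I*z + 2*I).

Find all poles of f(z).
The singularities of f are the zeros of the denominator. Factoring,
  z^2 + z + 2*I*z + 2*I = (z + 1)*(z + 2*I)
so the candidates are z = -1, z = -2*I.

Check the numerator P(z) = 2*z^2 - 1 at each one:
  P(-1) = 1 ≠ 0, so z = -1 is a (simple) pole.
  P(-2*I) = -9 ≠ 0, so z = -2*I is a (simple) pole.

Poles of f: {-1, -2*I}

Final answer: {-1, -2*I}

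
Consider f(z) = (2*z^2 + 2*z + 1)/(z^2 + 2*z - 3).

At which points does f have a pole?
The singularities of f are the zeros of the denominator. Factoring,
  z^2 + 2*z - 3 = (z - 1)*(z + 3)
so the candidates are z = 1, z = -3.

Check the numerator P(z) = 2*z^2 + 2*z + 1 at each one:
  P(1) = 5 ≠ 0, so z = 1 is a (simple) pole.
  P(-3) = 13 ≠ 0, so z = -3 is a (simple) pole.

Poles of f: {-3, 1}

Final answer: {-3, 1}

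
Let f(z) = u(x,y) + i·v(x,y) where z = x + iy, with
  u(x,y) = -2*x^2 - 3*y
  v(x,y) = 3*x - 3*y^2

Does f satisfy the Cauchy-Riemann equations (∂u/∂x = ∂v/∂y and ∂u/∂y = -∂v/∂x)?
∂u/∂x = -4*x
∂v/∂y = -6*y
∂u/∂y = -3
∂v/∂x = 3
∂u/∂x ≠ ∂v/∂y; the Cauchy-Riemann equations are not satisfied, so f is not analytic.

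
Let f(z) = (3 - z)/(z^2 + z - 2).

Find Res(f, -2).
Write f(z) = P(z)/Q(z) with P(z) = 3 - z and Q(z) = z^2 + z - 2.
The denominator factors as Q(z) = (z - 1)*(z + 2), so z = -2 is a simple zero of Q and P is analytic there; z = -2 is therefore a simple pole and
  Res(f, z₀) = P(z₀)/Q'(z₀).

Q'(z) = 2*z + 1, so Q'(-2) = -3.
P(-2) = 5.

Res(f, -2) = (5)/(-3) = -5/3

Final answer: -5/3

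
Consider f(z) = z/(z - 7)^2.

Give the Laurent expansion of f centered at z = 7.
7/(z - 7)^2 + 1/(z - 7)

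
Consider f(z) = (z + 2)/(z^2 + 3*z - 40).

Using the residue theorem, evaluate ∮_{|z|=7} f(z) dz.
By the residue theorem, ∮_C f(z) dz = 2πi · (sum of the residues of f at the poles inside |z| = 7).

The denominator factors as (z + 8)*(z - 5), so the singularities of f are simple poles at z = -8, z = 5.
  |-8|² = 64 > 49 = 7², so this pole is outside the contour.
  |5|² = 25 < 49 = 7², so this pole is inside the contour.

With P(z) = z + 2 and Q(z) = z^2 + 3*z - 40, each pole is simple, so Res(f, z₀) = P(z₀)/Q'(z₀) with Q'(z) = 2*z + 3.
  Res(f, 5) = P(5)/Q'(5) = (7)/(13) = 7/13

∮_C f(z) dz = 2πi · (7/13) = 14*I*pi/13

Final answer: 14*I*pi/13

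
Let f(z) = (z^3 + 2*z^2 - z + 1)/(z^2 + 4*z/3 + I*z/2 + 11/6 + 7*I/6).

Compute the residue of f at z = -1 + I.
Write f(z) = P(z)/Q(z) with P(z) = z^3 + 2*z^2 - z + 1 and Q(z) = z^2 + 4*z/3 + I*z/2 + 11/6 + 7*I/6.
The denominator factors as Q(z) = (z + 1/3 + 3*I/2)*(z + 1 - I), so z = -1 + I is a simple zero of Q and P is analytic there; z = -1 + I is therefore a simple pole and
  Res(f, z₀) = P(z₀)/Q'(z₀).

Q'(z) = 2*z + 4/3 + I/2, so Q'(-1 + I) = -2/3 + 5*I/2.
P(-1 + I) = 4 - 3*I.

Res(f, -1 + I) = (4 - 3*I)/(-2/3 + 5*I/2) = -366/241 - 288*I/241

Final answer: -366/241 - 288*I/241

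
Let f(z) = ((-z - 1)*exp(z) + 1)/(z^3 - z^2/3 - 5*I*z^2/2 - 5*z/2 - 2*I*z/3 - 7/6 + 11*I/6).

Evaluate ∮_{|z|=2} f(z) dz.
By the residue theorem, ∮_C f(z) dz = 2πi · (sum of the residues of f at the poles inside |z| = 2).

The denominator factors as (z - 1 - I)*(z + 1)*(z - 1/3 - 3*I/2), so the singularities of f are simple poles at z = 1 + I, z = -1, z = 1/3 + 3*I/2.
  |1 + I|² = 2 < 4 = 2², so this pole is inside the contour.
  |-1|² = 1 < 4 = 2², so this pole is inside the contour.
  |1/3 + 3*I/2|² = 85/36 < 4 = 2², so this pole is inside the contour.

With P(z) = (-z - 1)*exp(z) + 1 and Q(z) = z^3 - z^2/3 - 5*I*z^2/2 - 5*z/2 - 2*I*z/3 - 7/6 + 11*I/6, each pole is simple, so Res(f, z₀) = P(z₀)/Q'(z₀) with Q'(z) = 3*z^2 - 2*z/3 - 5*I*z - 5/2 - 2*I/3.
  Res(f, 1 + I) = P(1 + I)/Q'(1 + I) = (1 + (-2 - I)*exp(1 + I))/(11/6 - I/3) = 66/125 + (-24/25 - 18*I/25)*exp(1 + I) + 12*I/125
  Res(f, -1) = P(-1)/Q'(-1) = (1)/(7/6 + 13*I/3) = 42/725 - 156*I/725
  Res(f, 1/3 + 3*I/2) = P(1/3 + 3*I/2)/Q'(1/3 + 3*I/2) = (1 + (-4/3 - 3*I/2)*exp(1/3 + 3*I/2))/(-59/36 - I/3) = -2124/3625 + 432*I/3625 + (24/25 + 18*I/25)*exp(1/3 + 3*I/2)

Sum of residues inside C: (-24/25 - 18*I/25)*exp(1 + I) + (24/25 + 18*I/25)*exp(1/3 + 3*I/2)
∮_C f(z) dz = 2πi · ((-24/25 - 18*I/25)*exp(1 + I) + (24/25 + 18*I/25)*exp(1/3 + 3*I/2)) = pi*(-36/25 + 48*I/25)*exp(1/3 + 3*I/2) + pi*(36/25 - 48*I/25)*exp(1 + I)

Final answer: pi*(-36/25 + 48*I/25)*exp(1/3 + 3*I/2) + pi*(36/25 - 48*I/25)*exp(1 + I)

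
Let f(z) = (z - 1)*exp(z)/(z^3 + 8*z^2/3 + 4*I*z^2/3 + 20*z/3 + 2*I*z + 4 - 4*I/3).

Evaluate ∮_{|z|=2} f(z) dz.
By the residue theorem, ∮_C f(z) dz = 2πi · (sum of the residues of f at the poles inside |z| = 2).

The denominator factors as (z + 1 + 3*I)*(z + 2/3 - 2*I/3)*(z + 1 - I), so the singularities of f are simple poles at z = -1 - 3*I, z = -2/3 + 2*I/3, z = -1 + I.
  |-1 - 3*I|² = 10 > 4 = 2², so this pole is outside the contour.
  |-2/3 + 2*I/3|² = 8/9 < 4 = 2², so this pole is inside the contour.
  |-1 + I|² = 2 < 4 = 2², so this pole is inside the contour.

With P(z) = (z - 1)*exp(z) and Q(z) = z^3 + 8*z^2/3 + 4*I*z^2/3 + 20*z/3 + 2*I*z + 4 - 4*I/3, each pole is simple, so Res(f, z₀) = P(z₀)/Q'(z₀) with Q'(z) = 3*z^2 + 16*z/3 + 8*I*z/3 + 20/3 + 2*I.
  Res(f, -2/3 + 2*I/3) = P(-2/3 + 2*I/3)/Q'(-2/3 + 2*I/3) = ((-5/3 + 2*I/3)*exp(-2/3 + 2*I/3))/(4/3 + 10*I/9) = (-30/61 + 111*I/122)*exp(-2/3 + 2*I/3)
  Res(f, -1 + I) = P(-1 + I)/Q'(-1 + I) = ((-2 + I)*exp(-1 + I))/(-4/3 - 4*I/3) = (3/8 - 9*I/8)*exp(-1 + I)

Sum of residues inside C: (3/8 - 9*I/8)*exp(-1 + I) + (-30/61 + 111*I/122)*exp(-2/3 + 2*I/3)
∮_C f(z) dz = 2πi · ((3/8 - 9*I/8)*exp(-1 + I) + (-30/61 + 111*I/122)*exp(-2/3 + 2*I/3)) = pi*(-111/61 - 60*I/61)*exp(-2/3 + 2*I/3) + pi*(9/4 + 3*I/4)*exp(-1 + I)

Final answer: pi*(-111/61 - 60*I/61)*exp(-2/3 + 2*I/3) + pi*(9/4 + 3*I/4)*exp(-1 + I)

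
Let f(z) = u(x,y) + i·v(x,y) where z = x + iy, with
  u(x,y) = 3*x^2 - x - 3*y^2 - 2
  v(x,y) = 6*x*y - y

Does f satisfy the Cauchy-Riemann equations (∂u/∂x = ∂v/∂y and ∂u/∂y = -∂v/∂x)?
∂u/∂x = 6*x - 1
∂v/∂y = 6*x - 1
∂u/∂y = -6*y
∂v/∂x = 6*y
∂u/∂x = ∂v/∂y and ∂u/∂y = -∂v/∂x hold identically; f is analytic.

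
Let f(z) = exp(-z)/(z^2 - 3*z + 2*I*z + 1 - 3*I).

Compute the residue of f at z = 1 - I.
Write f(z) = P(z)/Q(z) with P(z) = exp(-z) and Q(z) = z^2 - 3*z + 2*I*z + 1 - 3*I.
The denominator factors as Q(z) = (z - 2 + I)*(z - 1 + I), so z = 1 - I is a simple zero of Q and P is analytic there; z = 1 - I is therefore a simple pole and
  Res(f, z₀) = P(z₀)/Q'(z₀).

Q'(z) = 2*z - 3 + 2*I, so Q'(1 - I) = -1.
P(1 - I) = exp(-1 + I).

Res(f, 1 - I) = (exp(-1 + I))/(-1) = -exp(-1 + I)

Final answer: -exp(-1 + I)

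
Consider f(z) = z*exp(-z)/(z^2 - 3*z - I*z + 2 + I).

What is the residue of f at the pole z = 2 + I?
(3/2 - I/2)*exp(-2 - I)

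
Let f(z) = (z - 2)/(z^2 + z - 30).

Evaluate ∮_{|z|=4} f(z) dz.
By the residue theorem, ∮_C f(z) dz = 2πi · (sum of the residues of f at the poles inside |z| = 4).

The denominator factors as (z - 5)*(z + 6), so the singularities of f are simple poles at z = 5, z = -6.
  |5|² = 25 > 16 = 4², so this pole is outside the contour.
  |-6|² = 36 > 16 = 4², so this pole is outside the contour.

No pole lies inside the contour, so f is analytic on and inside C and the integral is 0 (Cauchy's theorem).

Final answer: 0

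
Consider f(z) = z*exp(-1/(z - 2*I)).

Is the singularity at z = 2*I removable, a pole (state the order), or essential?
Let u = z - 2*I. Then
  e^(-1/u) = Σ_{k≥0} (-1)^k/(k!·u^k) = 1 - 1/u + 1/(2*u^2) - 1/(6*u^3) + ...
which has infinitely many negative powers of u, so exp(-1/(z - 2*I)) has an essential singularity at z = 2*I.
The extra factor z is a nonzero polynomial; if the product had at most a pole at z = 2*I, dividing by that polynomial would leave exp(-1/(z - 2*I)) with at most a pole too — contradiction. (Equivalently, the product's Laurent series still has infinitely many negative powers.)
So the singularity is essential.

Final answer: essential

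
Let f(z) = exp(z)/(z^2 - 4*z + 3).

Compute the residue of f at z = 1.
Write f(z) = P(z)/Q(z) with P(z) = exp(z) and Q(z) = z^2 - 4*z + 3.
The denominator factors as Q(z) = (z - 1)*(z - 3), so z = 1 is a simple zero of Q and P is analytic there; z = 1 is therefore a simple pole and
  Res(f, z₀) = P(z₀)/Q'(z₀).

Q'(z) = 2*z - 4, so Q'(1) = -2.
P(1) = exp(1).

Res(f, 1) = (exp(1))/(-2) = -exp(1)/2

Final answer: -exp(1)/2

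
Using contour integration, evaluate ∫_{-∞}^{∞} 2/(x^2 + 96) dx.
Let f(z) = 2/(z^2 + 96). The denominator has no real zeros and deg Q - deg P = 2 ≥ 2, so the integral of f over the upper semicircle |z| = R tends to 0 as R → ∞. Closing the contour in the upper half-plane,
  ∫_{-∞}^{∞} f(x) dx = 2πi · Σ Res(f, z_k)  over the poles with Im z_k > 0.

Zeros of the denominator: z^2 + 96 = 0 gives z = ±4*sqrt(6)*I.
Upper half-plane: z = 4*sqrt(6)*I (simple).

Each pole is a simple zero of Q(z) = z^2 + 96, so Res(f, z₀) = P(z₀)/Q'(z₀) with P(z) = 2, Q'(z) = 2*z:
  Res(f, 4*sqrt(6)*I) = (2)/(8*sqrt(6)*I) = -sqrt(6)*I/24

∫_{-∞}^{∞} f(x) dx = 2πi · (-sqrt(6)*I/24) = sqrt(6)*pi/12

Final answer: sqrt(6)*pi/12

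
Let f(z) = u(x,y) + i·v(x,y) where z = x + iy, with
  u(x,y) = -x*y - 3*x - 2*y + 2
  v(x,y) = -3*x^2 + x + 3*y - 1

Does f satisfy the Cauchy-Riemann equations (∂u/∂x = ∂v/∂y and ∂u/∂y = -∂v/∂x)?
∂u/∂x = -y - 3
∂v/∂y = 3
∂u/∂y = -x - 2
∂v/∂x = 1 - 6*x
∂u/∂x ≠ ∂v/∂y and ∂u/∂y ≠ -∂v/∂x; the Cauchy-Riemann equations are not satisfied, so f is not analytic.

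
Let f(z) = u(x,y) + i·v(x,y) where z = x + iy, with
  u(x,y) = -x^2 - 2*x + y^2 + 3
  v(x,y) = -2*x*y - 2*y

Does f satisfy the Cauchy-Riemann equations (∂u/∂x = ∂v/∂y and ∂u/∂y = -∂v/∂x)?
∂u/∂x = -2*x - 2
∂v/∂y = -2*x - 2
∂u/∂y = 2*y
∂v/∂x = -2*y
∂u/∂x = ∂v/∂y and ∂u/∂y = -∂v/∂x hold identically; f is analytic.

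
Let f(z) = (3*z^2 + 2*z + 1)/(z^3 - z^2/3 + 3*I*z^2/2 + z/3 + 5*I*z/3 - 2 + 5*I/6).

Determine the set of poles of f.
The singularities of f are the zeros of the denominator. Factoring,
  z^3 - z^2/3 + 3*I*z^2/2 + z/3 + 5*I*z/3 - 2 + 5*I/6 = (z - 1 + 3*I/2)*(z + 2/3 - I)*(z + I)
so the candidates are z = 1 - 3*I/2, z = -2/3 + I, z = -I.

Check the numerator P(z) = 3*z^2 + 2*z + 1 at each one:
  P(1 - 3*I/2) = -3/4 - 12*I ≠ 0, so z = 1 - 3*I/2 is a (simple) pole.
  P(-2/3 + I) = -2 - 2*I ≠ 0, so z = -2/3 + I is a (simple) pole.
  P(-I) = -2 - 2*I ≠ 0, so z = -I is a (simple) pole.

Poles of f: {-2/3 + I, -I, 1 - 3*I/2}

Final answer: {-2/3 + I, -I, 1 - 3*I/2}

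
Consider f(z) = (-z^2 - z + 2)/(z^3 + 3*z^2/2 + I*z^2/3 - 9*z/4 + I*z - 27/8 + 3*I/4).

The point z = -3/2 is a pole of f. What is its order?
Factor the denominator:
  z^3 + 3*z^2/2 + I*z^2/3 - 9*z/4 + I*z - 27/8 + 3*I/4 = (z + 3/2)^2*(z - 3/2 + I/3)

The numerator P(z) = -z^2 - z + 2 has P(-3/2) = 5/4 ≠ 0, so no factor of (z + 3/2) cancels.
Near z = -3/2 we can therefore write f(z) = g(z)/(z + 3/2)^2 with g analytic at -3/2 and g(-3/2) ≠ 0 (g is the numerator divided by the remaining denominator factors).

Hence z = -3/2 is a pole of order 2.

Final answer: 2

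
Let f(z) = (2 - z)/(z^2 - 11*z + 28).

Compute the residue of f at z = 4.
Write f(z) = P(z)/Q(z) with P(z) = 2 - z and Q(z) = z^2 - 11*z + 28.
The denominator factors as Q(z) = (z - 4)*(z - 7), so z = 4 is a simple zero of Q and P is analytic there; z = 4 is therefore a simple pole and
  Res(f, z₀) = P(z₀)/Q'(z₀).

Q'(z) = 2*z - 11, so Q'(4) = -3.
P(4) = -2.

Res(f, 4) = (-2)/(-3) = 2/3

Final answer: 2/3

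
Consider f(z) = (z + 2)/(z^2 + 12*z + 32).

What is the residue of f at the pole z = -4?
-1/2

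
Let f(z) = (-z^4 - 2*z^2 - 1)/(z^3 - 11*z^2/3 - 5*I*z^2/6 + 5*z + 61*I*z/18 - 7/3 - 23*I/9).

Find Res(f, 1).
Write f(z) = P(z)/Q(z) with P(z) = -z^4 - 2*z^2 - 1 and Q(z) = z^3 - 11*z^2/3 - 5*I*z^2/6 + 5*z + 61*I*z/18 - 7/3 - 23*I/9.
The denominator factors as Q(z) = (z - 2 + 2*I/3)*(z - 2/3 - 3*I/2)*(z - 1), so z = 1 is a simple zero of Q and P is analytic there; z = 1 is therefore a simple pole and
  Res(f, z₀) = P(z₀)/Q'(z₀).

Q'(z) = 3*z^2 - 22*z/3 - 5*I*z/3 + 5 + 61*I/18, so Q'(1) = 2/3 + 31*I/18.
P(1) = -4.

Res(f, 1) = (-4)/(2/3 + 31*I/18) = -864/1105 + 2232*I/1105

Final answer: -864/1105 + 2232*I/1105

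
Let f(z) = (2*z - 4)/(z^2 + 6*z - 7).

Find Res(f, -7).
9/4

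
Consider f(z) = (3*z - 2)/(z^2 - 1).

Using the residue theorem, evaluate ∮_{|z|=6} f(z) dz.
By the residue theorem, ∮_C f(z) dz = 2πi · (sum of the residues of f at the poles inside |z| = 6).

The denominator factors as (z - 1)*(z + 1), so the singularities of f are simple poles at z = 1, z = -1.
  |1|² = 1 < 36 = 6², so this pole is inside the contour.
  |-1|² = 1 < 36 = 6², so this pole is inside the contour.

With P(z) = 3*z - 2 and Q(z) = z^2 - 1, each pole is simple, so Res(f, z₀) = P(z₀)/Q'(z₀) with Q'(z) = 2*z.
  Res(f, 1) = P(1)/Q'(1) = (1)/(2) = 1/2
  Res(f, -1) = P(-1)/Q'(-1) = (-5)/(-2) = 5/2

Sum of residues inside C: 3
∮_C f(z) dz = 2πi · (3) = 6*I*pi

Final answer: 6*I*pi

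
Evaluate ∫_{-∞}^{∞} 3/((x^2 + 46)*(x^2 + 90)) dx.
Let f(z) = 3/((z^2 + 46)*(z^2 + 90)). The denominator has no real zeros and deg Q - deg P = 4 ≥ 2, so the integral of f over the upper semicircle |z| = R tends to 0 as R → ∞. Closing the contour in the upper half-plane,
  ∫_{-∞}^{∞} f(x) dx = 2πi · Σ Res(f, z_k)  over the poles with Im z_k > 0.

Zeros of the denominator: z^2 + 46 = 0 gives z = ±sqrt(46)*I; z^2 + 90 = 0 gives z = ±3*sqrt(10)*I.
Upper half-plane: z = 3*sqrt(10)*I, z = sqrt(46)*I (simple).

Each pole is a simple zero of Q(z) = z^4 + 136*z^2 + 4140, so Res(f, z₀) = P(z₀)/Q'(z₀) with P(z) = 3, Q'(z) = 4*z^3 + 272*z:
  Res(f, 3*sqrt(10)*I) = (3)/(-264*sqrt(10)*I) = sqrt(10)*I/880
  Res(f, sqrt(46)*I) = (3)/(88*sqrt(46)*I) = -3*sqrt(46)*I/4048

Sum of residues: I*(-15*sqrt(46) + 23*sqrt(10))/20240
∫_{-∞}^{∞} f(x) dx = 2πi · (I*(-15*sqrt(46) + 23*sqrt(10))/20240) = pi*(-23*sqrt(10) + 15*sqrt(46))/10120

Final answer: pi*(-23*sqrt(10) + 15*sqrt(46))/10120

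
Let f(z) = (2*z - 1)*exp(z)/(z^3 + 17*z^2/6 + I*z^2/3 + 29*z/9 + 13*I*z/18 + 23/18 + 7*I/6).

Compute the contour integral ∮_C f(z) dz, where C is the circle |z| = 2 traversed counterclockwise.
By the residue theorem, ∮_C f(z) dz = 2πi · (sum of the residues of f at the poles inside |z| = 2).

The denominator factors as (z + 1 - I)*(z + 1/3 + 2*I/3)*(z + 3/2 + 2*I/3), so the singularities of f are simple poles at z = -1 + I, z = -1/3 - 2*I/3, z = -3/2 - 2*I/3.
  |-1 + I|² = 2 < 4 = 2², so this pole is inside the contour.
  |-1/3 - 2*I/3|² = 5/9 < 4 = 2², so this pole is inside the contour.
  |-3/2 - 2*I/3|² = 97/36 < 4 = 2², so this pole is inside the contour.

With P(z) = (2*z - 1)*exp(z) and Q(z) = z^3 + 17*z^2/6 + I*z^2/3 + 29*z/9 + 13*I*z/18 + 23/18 + 7*I/6, each pole is simple, so Res(f, z₀) = P(z₀)/Q'(z₀) with Q'(z) = 3*z^2 + 17*z/3 + 2*I*z/3 + 29/9 + 13*I/18.
  Res(f, -1 + I) = P(-1 + I)/Q'(-1 + I) = ((-3 + 2*I)*exp(-1 + I))/(-28/9 - 5*I/18) = (2844/3161 - 2286*I/3161)*exp(-1 + I)
  Res(f, -1/3 - 2*I/3) = P(-1/3 - 2*I/3)/Q'(-1/3 - 2*I/3) = ((-5/3 - 4*I/3)*exp(-1/3 - 2*I/3))/(7/9 - 35*I/18) = (60/203 - 198*I/203)*exp(-1/3 - 2*I/3)
  Res(f, -3/2 - 2*I/3) = P(-3/2 - 2*I/3)/Q'(-3/2 - 2*I/3) = ((-4 - 4*I/3)*exp(-3/2 - 2*I/3))/(7/12 + 35*I/18) = (-912/763 + 1296*I/763)*exp(-3/2 - 2*I/3)

Sum of residues inside C: (60/203 - 198*I/203)*exp(-1/3 - 2*I/3) + (2844/3161 - 2286*I/3161)*exp(-1 + I) + (-912/763 + 1296*I/763)*exp(-3/2 - 2*I/3)
∮_C f(z) dz = 2πi · ((60/203 - 198*I/203)*exp(-1/3 - 2*I/3) + (2844/3161 - 2286*I/3161)*exp(-1 + I) + (-912/763 + 1296*I/763)*exp(-3/2 - 2*I/3)) = pi*(396/203 + 120*I/203)*exp(-1/3 - 2*I/3) + pi*(-2592/763 - 1824*I/763)*exp(-3/2 - 2*I/3) + pi*(4572/3161 + 5688*I/3161)*exp(-1 + I)

Final answer: pi*(396/203 + 120*I/203)*exp(-1/3 - 2*I/3) + pi*(-2592/763 - 1824*I/763)*exp(-3/2 - 2*I/3) + pi*(4572/3161 + 5688*I/3161)*exp(-1 + I)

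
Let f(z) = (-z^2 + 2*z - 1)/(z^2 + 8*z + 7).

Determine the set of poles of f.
The singularities of f are the zeros of the denominator. Factoring,
  z^2 + 8*z + 7 = (z + 1)*(z + 7)
so the candidates are z = -1, z = -7.

Check the numerator P(z) = -z^2 + 2*z - 1 at each one:
  P(-1) = -4 ≠ 0, so z = -1 is a (simple) pole.
  P(-7) = -64 ≠ 0, so z = -7 is a (simple) pole.

Poles of f: {-7, -1}

Final answer: {-7, -1}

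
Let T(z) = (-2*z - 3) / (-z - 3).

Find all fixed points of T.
T(z) = z means -2*z - 3 = z*(-z - 3), i.e.
  -z^2 - z + 3 = 0.
Discriminant: (-1)^2 - 4*(-1)*(3) = 13, so the roots are real.
  z = (1 ± sqrt(13))/(2*(-1))
Fixed points: {-sqrt(13)/2 - 1/2, -1/2 + sqrt(13)/2}

Final answer: {-sqrt(13)/2 - 1/2, -1/2 + sqrt(13)/2}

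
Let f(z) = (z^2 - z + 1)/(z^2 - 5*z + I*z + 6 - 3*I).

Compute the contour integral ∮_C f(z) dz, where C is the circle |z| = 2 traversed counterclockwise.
By the residue theorem, ∮_C f(z) dz = 2πi · (sum of the residues of f at the poles inside |z| = 2).

The denominator factors as (z - 3)*(z - 2 + I), so the singularities of f are simple poles at z = 3, z = 2 - I.
  |3|² = 9 > 4 = 2², so this pole is outside the contour.
  |2 - I|² = 5 > 4 = 2², so this pole is outside the contour.

No pole lies inside the contour, so f is analytic on and inside C and the integral is 0 (Cauchy's theorem).

Final answer: 0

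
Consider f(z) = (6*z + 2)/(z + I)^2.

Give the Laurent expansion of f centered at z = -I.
Put w = z - (-I), i.e. z = w - I. The denominator is w^2, so it suffices to rewrite the numerator in powers of w.

P(z) = 6*z + 2
P(w - I) = 2 - 6*I + 6*w

Dividing each term by w^2:
  f = (2 - 6*I)/w^2 + 6/w

Substituting back w = z + I:
  f(z) = (2 - 6*I)/(z + I)^2 + 6/(z + I)

The series is finite because the numerator is a polynomial; the negative powers form the principal part, and the coefficient of 1/(z + I) gives Res(f, -I) = 6.

Final answer: (2 - 6*I)/(z + I)^2 + 6/(z + I)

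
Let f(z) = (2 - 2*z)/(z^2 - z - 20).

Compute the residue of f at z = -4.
-10/9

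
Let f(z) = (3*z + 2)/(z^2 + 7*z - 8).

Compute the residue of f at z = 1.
Write f(z) = P(z)/Q(z) with P(z) = 3*z + 2 and Q(z) = z^2 + 7*z - 8.
The denominator factors as Q(z) = (z + 8)*(z - 1), so z = 1 is a simple zero of Q and P is analytic there; z = 1 is therefore a simple pole and
  Res(f, z₀) = P(z₀)/Q'(z₀).

Q'(z) = 2*z + 7, so Q'(1) = 9.
P(1) = 5.

Res(f, 1) = (5)/(9) = 5/9

Final answer: 5/9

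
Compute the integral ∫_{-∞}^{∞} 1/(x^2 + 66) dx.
sqrt(66)*pi/66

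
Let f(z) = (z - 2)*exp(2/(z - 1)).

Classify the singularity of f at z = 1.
Let u = z - 1. Then
  e^(2/u) = Σ_{k≥0} (2)^k/(k!·u^k) = 1 + 2/u + 2/u^2 + 4/(3*u^3) + ...
which has infinitely many negative powers of u, so exp(2/(z - 1)) has an essential singularity at z = 1.
The extra factor z - 2 is a nonzero polynomial; if the product had at most a pole at z = 1, dividing by that polynomial would leave exp(2/(z - 1)) with at most a pole too — contradiction. (Equivalently, the product's Laurent series still has infinitely many negative powers.)
So the singularity is essential.

Final answer: essential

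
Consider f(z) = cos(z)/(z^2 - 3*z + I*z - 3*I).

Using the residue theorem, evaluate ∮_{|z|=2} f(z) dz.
pi*(-1/5 - 3*I/5)*cosh(1)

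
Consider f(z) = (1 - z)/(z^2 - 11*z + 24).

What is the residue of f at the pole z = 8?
Write f(z) = P(z)/Q(z) with P(z) = 1 - z and Q(z) = z^2 - 11*z + 24.
The denominator factors as Q(z) = (z - 3)*(z - 8), so z = 8 is a simple zero of Q and P is analytic there; z = 8 is therefore a simple pole and
  Res(f, z₀) = P(z₀)/Q'(z₀).

Q'(z) = 2*z - 11, so Q'(8) = 5.
P(8) = -7.

Res(f, 8) = (-7)/(5) = -7/5

Final answer: -7/5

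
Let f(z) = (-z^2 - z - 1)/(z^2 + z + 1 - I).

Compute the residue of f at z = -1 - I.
2/5 + I/5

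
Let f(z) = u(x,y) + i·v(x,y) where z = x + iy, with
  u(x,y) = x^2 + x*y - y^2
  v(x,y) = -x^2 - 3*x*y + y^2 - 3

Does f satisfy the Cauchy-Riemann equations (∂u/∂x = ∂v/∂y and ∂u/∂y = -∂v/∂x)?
∂u/∂x = 2*x + y
∂v/∂y = -3*x + 2*y
∂u/∂y = x - 2*y
∂v/∂x = -2*x - 3*y
∂u/∂x ≠ ∂v/∂y and ∂u/∂y ≠ -∂v/∂x; the Cauchy-Riemann equations are not satisfied, so f is not analytic.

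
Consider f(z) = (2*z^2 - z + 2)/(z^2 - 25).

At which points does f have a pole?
The singularities of f are the zeros of the denominator. Factoring,
  z^2 - 25 = (z + 5)*(z - 5)
so the candidates are z = -5, z = 5.

Check the numerator P(z) = 2*z^2 - z + 2 at each one:
  P(-5) = 57 ≠ 0, so z = -5 is a (simple) pole.
  P(5) = 47 ≠ 0, so z = 5 is a (simple) pole.

Poles of f: {-5, 5}

Final answer: {-5, 5}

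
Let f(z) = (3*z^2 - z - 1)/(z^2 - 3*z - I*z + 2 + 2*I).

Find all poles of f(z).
{1 + I, 2}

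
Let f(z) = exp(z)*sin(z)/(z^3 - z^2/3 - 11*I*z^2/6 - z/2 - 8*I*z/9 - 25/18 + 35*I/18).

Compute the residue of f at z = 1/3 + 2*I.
Write f(z) = P(z)/Q(z) with P(z) = exp(z)*sin(z) and Q(z) = z^3 - z^2/3 - 11*I*z^2/6 - z/2 - 8*I*z/9 - 25/18 + 35*I/18.
The denominator factors as Q(z) = (z - 1 - I/3)*(z - 1/3 - 2*I)*(z + 1 + I/2), so z = 1/3 + 2*I is a simple zero of Q and P is analytic there; z = 1/3 + 2*I is therefore a simple pole and
  Res(f, z₀) = P(z₀)/Q'(z₀).

Q'(z) = 3*z^2 - 2*z/3 - 11*I*z/3 - 1/2 - 8*I/9, so Q'(1/3 + 2*I) = -91/18 + 5*I/9.
P(1/3 + 2*I) = exp(1/3 + 2*I)*sin(1/3 + 2*I).

Res(f, 1/3 + 2*I) = (exp(1/3 + 2*I)*sin(1/3 + 2*I))/(-91/18 + 5*I/9) = (-1638/8381 - 180*I/8381)*exp(1/3 + 2*I)*sin(1/3 + 2*I)

Final answer: (-1638/8381 - 180*I/8381)*exp(1/3 + 2*I)*sin(1/3 + 2*I)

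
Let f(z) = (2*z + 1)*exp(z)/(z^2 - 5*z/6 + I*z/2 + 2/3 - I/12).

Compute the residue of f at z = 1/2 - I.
Write f(z) = P(z)/Q(z) with P(z) = (2*z + 1)*exp(z) and Q(z) = z^2 - 5*z/6 + I*z/2 + 2/3 - I/12.
The denominator factors as Q(z) = (z - 1/3 - I/2)*(z - 1/2 + I), so z = 1/2 - I is a simple zero of Q and P is analytic there; z = 1/2 - I is therefore a simple pole and
  Res(f, z₀) = P(z₀)/Q'(z₀).

Q'(z) = 2*z - 5/6 + I/2, so Q'(1/2 - I) = 1/6 - 3*I/2.
P(1/2 - I) = (2 - 2*I)*exp(1/2 - I).

Res(f, 1/2 - I) = ((2 - 2*I)*exp(1/2 - I))/(1/6 - 3*I/2) = (60/41 + 48*I/41)*exp(1/2 - I)

Final answer: (60/41 + 48*I/41)*exp(1/2 - I)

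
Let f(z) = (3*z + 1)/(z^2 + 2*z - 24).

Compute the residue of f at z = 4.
Write f(z) = P(z)/Q(z) with P(z) = 3*z + 1 and Q(z) = z^2 + 2*z - 24.
The denominator factors as Q(z) = (z + 6)*(z - 4), so z = 4 is a simple zero of Q and P is analytic there; z = 4 is therefore a simple pole and
  Res(f, z₀) = P(z₀)/Q'(z₀).

Q'(z) = 2*z + 2, so Q'(4) = 10.
P(4) = 13.

Res(f, 4) = (13)/(10) = 13/10

Final answer: 13/10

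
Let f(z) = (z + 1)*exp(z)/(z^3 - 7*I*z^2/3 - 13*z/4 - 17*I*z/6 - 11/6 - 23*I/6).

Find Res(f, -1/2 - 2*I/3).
(-1449/16354 + 1257*I/16354)*exp(-1/2 - 2*I/3)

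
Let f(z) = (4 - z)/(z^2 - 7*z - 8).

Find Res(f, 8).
Write f(z) = P(z)/Q(z) with P(z) = 4 - z and Q(z) = z^2 - 7*z - 8.
The denominator factors as Q(z) = (z + 1)*(z - 8), so z = 8 is a simple zero of Q and P is analytic there; z = 8 is therefore a simple pole and
  Res(f, z₀) = P(z₀)/Q'(z₀).

Q'(z) = 2*z - 7, so Q'(8) = 9.
P(8) = -4.

Res(f, 8) = (-4)/(9) = -4/9

Final answer: -4/9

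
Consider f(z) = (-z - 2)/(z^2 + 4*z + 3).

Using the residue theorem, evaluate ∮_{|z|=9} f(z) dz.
By the residue theorem, ∮_C f(z) dz = 2πi · (sum of the residues of f at the poles inside |z| = 9).

The denominator factors as (z + 3)*(z + 1), so the singularities of f are simple poles at z = -3, z = -1.
  |-3|² = 9 < 81 = 9², so this pole is inside the contour.
  |-1|² = 1 < 81 = 9², so this pole is inside the contour.

With P(z) = -z - 2 and Q(z) = z^2 + 4*z + 3, each pole is simple, so Res(f, z₀) = P(z₀)/Q'(z₀) with Q'(z) = 2*z + 4.
  Res(f, -3) = P(-3)/Q'(-3) = (1)/(-2) = -1/2
  Res(f, -1) = P(-1)/Q'(-1) = (-1)/(2) = -1/2

Sum of residues inside C: -1
∮_C f(z) dz = 2πi · (-1) = -2*I*pi

Final answer: -2*I*pi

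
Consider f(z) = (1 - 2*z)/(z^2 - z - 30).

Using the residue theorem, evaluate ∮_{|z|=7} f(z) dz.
-4*I*pi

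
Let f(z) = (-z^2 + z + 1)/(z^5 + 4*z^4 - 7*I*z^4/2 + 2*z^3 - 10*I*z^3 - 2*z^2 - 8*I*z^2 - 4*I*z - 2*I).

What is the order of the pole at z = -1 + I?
Factor the denominator:
  z^5 + 4*z^4 - 7*I*z^4/2 + 2*z^3 - 10*I*z^3 - 2*z^2 - 8*I*z^2 - 4*I*z - 2*I = (z + 1 - I)^4*(z + I/2)

The numerator P(z) = -z^2 + z + 1 has P(-1 + I) = 3*I ≠ 0, so no factor of (z + 1 - I) cancels.
Near z = -1 + I we can therefore write f(z) = g(z)/(z + 1 - I)^4 with g analytic at -1 + I and g(-1 + I) ≠ 0 (g is the numerator divided by the remaining denominator factors).

Hence z = -1 + I is a pole of order 4.

Final answer: 4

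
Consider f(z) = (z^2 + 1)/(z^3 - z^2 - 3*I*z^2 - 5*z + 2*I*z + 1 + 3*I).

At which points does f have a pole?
The singularities of f are the zeros of the denominator. Factoring,
  z^3 - z^2 - 3*I*z^2 - 5*z + 2*I*z + 1 + 3*I = (z + 1 - I)*(z - I)*(z - 2 - I)
so the candidates are z = -1 + I, z = I, z = 2 + I.

Check the numerator P(z) = z^2 + 1 at each one:
  P(-1 + I) = 1 - 2*I ≠ 0, so z = -1 + I is a (simple) pole.
  P(I) = 0, so the factor (z - I) cancels and z = I is only a removable singularity, not a pole.
  P(2 + I) = 4 + 4*I ≠ 0, so z = 2 + I is a (simple) pole.

Poles of f: {-1 + I, 2 + I}

Final answer: {-1 + I, 2 + I}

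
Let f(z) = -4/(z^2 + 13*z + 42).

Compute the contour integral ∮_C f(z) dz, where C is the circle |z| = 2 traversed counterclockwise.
By the residue theorem, ∮_C f(z) dz = 2πi · (sum of the residues of f at the poles inside |z| = 2).

The denominator factors as (z + 7)*(z + 6), so the singularities of f are simple poles at z = -7, z = -6.
  |-7|² = 49 > 4 = 2², so this pole is outside the contour.
  |-6|² = 36 > 4 = 2², so this pole is outside the contour.

No pole lies inside the contour, so f is analytic on and inside C and the integral is 0 (Cauchy's theorem).

Final answer: 0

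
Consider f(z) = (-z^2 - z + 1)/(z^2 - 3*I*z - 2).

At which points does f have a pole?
The singularities of f are the zeros of the denominator. Factoring,
  z^2 - 3*I*z - 2 = (z - I)*(z - 2*I)
so the candidates are z = I, z = 2*I.

Check the numerator P(z) = -z^2 - z + 1 at each one:
  P(I) = 2 - I ≠ 0, so z = I is a (simple) pole.
  P(2*I) = 5 - 2*I ≠ 0, so z = 2*I is a (simple) pole.

Poles of f: {I, 2*I}

Final answer: {I, 2*I}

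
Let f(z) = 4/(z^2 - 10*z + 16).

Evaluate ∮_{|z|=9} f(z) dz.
0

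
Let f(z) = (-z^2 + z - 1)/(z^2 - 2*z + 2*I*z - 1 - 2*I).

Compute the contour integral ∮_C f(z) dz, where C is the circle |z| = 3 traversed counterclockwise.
By the residue theorem, ∮_C f(z) dz = 2πi · (sum of the residues of f at the poles inside |z| = 3).

The denominator factors as (z - 2 + I)*(z + I), so the singularities of f are simple poles at z = 2 - I, z = -I.
  |2 - I|² = 5 < 9 = 3², so this pole is inside the contour.
  |-I|² = 1 < 9 = 3², so this pole is inside the contour.

With P(z) = -z^2 + z - 1 and Q(z) = z^2 - 2*z + 2*I*z - 1 - 2*I, each pole is simple, so Res(f, z₀) = P(z₀)/Q'(z₀) with Q'(z) = 2*z - 2 + 2*I.
  Res(f, 2 - I) = P(2 - I)/Q'(2 - I) = (-2 + 3*I)/(2) = -1 + 3*I/2
  Res(f, -I) = P(-I)/Q'(-I) = (-I)/(-2) = I/2

Sum of residues inside C: -1 + 2*I
∮_C f(z) dz = 2πi · (-1 + 2*I) = pi*(-4 - 2*I)

Final answer: pi*(-4 - 2*I)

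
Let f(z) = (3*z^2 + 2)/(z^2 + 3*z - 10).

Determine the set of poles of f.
The singularities of f are the zeros of the denominator. Factoring,
  z^2 + 3*z - 10 = (z - 2)*(z + 5)
so the candidates are z = 2, z = -5.

Check the numerator P(z) = 3*z^2 + 2 at each one:
  P(2) = 14 ≠ 0, so z = 2 is a (simple) pole.
  P(-5) = 77 ≠ 0, so z = -5 is a (simple) pole.

Poles of f: {-5, 2}

Final answer: {-5, 2}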